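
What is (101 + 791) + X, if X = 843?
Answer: 1735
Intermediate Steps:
(101 + 791) + X = (101 + 791) + 843 = 892 + 843 = 1735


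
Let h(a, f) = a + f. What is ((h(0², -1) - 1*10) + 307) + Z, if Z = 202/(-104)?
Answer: 15291/52 ≈ 294.06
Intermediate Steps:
Z = -101/52 (Z = 202*(-1/104) = -101/52 ≈ -1.9423)
((h(0², -1) - 1*10) + 307) + Z = (((0² - 1) - 1*10) + 307) - 101/52 = (((0 - 1) - 10) + 307) - 101/52 = ((-1 - 10) + 307) - 101/52 = (-11 + 307) - 101/52 = 296 - 101/52 = 15291/52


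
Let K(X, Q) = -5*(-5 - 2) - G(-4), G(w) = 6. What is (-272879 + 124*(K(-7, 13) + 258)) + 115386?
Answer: -121905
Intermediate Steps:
K(X, Q) = 29 (K(X, Q) = -5*(-5 - 2) - 1*6 = -5*(-7) - 6 = 35 - 6 = 29)
(-272879 + 124*(K(-7, 13) + 258)) + 115386 = (-272879 + 124*(29 + 258)) + 115386 = (-272879 + 124*287) + 115386 = (-272879 + 35588) + 115386 = -237291 + 115386 = -121905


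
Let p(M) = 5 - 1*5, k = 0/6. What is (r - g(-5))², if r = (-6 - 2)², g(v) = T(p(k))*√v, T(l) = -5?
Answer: 3971 + 640*I*√5 ≈ 3971.0 + 1431.1*I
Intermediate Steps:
k = 0 (k = 0*(⅙) = 0)
p(M) = 0 (p(M) = 5 - 5 = 0)
g(v) = -5*√v
r = 64 (r = (-8)² = 64)
(r - g(-5))² = (64 - (-5)*√(-5))² = (64 - (-5)*I*√5)² = (64 + 5*I*√5)²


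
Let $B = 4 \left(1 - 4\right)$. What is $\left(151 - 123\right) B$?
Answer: $-336$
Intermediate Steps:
$B = -12$ ($B = 4 \left(-3\right) = -12$)
$\left(151 - 123\right) B = \left(151 - 123\right) \left(-12\right) = 28 \left(-12\right) = -336$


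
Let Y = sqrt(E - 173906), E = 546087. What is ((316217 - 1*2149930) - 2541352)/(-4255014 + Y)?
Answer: 3723192565182/3621028753603 + 875013*sqrt(372181)/3621028753603 ≈ 1.0284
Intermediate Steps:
Y = sqrt(372181) (Y = sqrt(546087 - 173906) = sqrt(372181) ≈ 610.07)
((316217 - 1*2149930) - 2541352)/(-4255014 + Y) = ((316217 - 1*2149930) - 2541352)/(-4255014 + sqrt(372181)) = ((316217 - 2149930) - 2541352)/(-4255014 + sqrt(372181)) = (-1833713 - 2541352)/(-4255014 + sqrt(372181)) = -4375065/(-4255014 + sqrt(372181))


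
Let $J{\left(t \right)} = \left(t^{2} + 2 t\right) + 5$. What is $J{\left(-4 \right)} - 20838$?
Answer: $-20825$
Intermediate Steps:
$J{\left(t \right)} = 5 + t^{2} + 2 t$
$J{\left(-4 \right)} - 20838 = \left(5 + \left(-4\right)^{2} + 2 \left(-4\right)\right) - 20838 = \left(5 + 16 - 8\right) - 20838 = 13 - 20838 = -20825$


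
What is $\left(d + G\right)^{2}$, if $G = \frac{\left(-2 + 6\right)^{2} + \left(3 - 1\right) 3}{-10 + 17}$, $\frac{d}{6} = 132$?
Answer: $\frac{30980356}{49} \approx 6.3225 \cdot 10^{5}$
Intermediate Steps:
$d = 792$ ($d = 6 \cdot 132 = 792$)
$G = \frac{22}{7}$ ($G = \frac{4^{2} + 2 \cdot 3}{7} = \left(16 + 6\right) \frac{1}{7} = 22 \cdot \frac{1}{7} = \frac{22}{7} \approx 3.1429$)
$\left(d + G\right)^{2} = \left(792 + \frac{22}{7}\right)^{2} = \left(\frac{5566}{7}\right)^{2} = \frac{30980356}{49}$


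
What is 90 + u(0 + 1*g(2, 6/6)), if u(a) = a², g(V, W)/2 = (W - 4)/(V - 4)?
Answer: 99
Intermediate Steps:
g(V, W) = 2*(-4 + W)/(-4 + V) (g(V, W) = 2*((W - 4)/(V - 4)) = 2*((-4 + W)/(-4 + V)) = 2*(-4 + W)/(-4 + V))
90 + u(0 + 1*g(2, 6/6)) = 90 + (0 + 1*(2*(-4 + 6/6)/(-4 + 2)))² = 90 + (0 + 1*(2*(-4 + 6*(⅙))/(-2)))² = 90 + (0 + 1*(2*(-½)*(-4 + 1)))² = 90 + (0 + 1*(2*(-½)*(-3)))² = 90 + (0 + 1*3)² = 90 + (0 + 3)² = 90 + 3² = 90 + 9 = 99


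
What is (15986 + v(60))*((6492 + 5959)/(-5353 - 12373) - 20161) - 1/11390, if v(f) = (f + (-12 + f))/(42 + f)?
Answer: -32538703654411963/100949570 ≈ -3.2233e+8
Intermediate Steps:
v(f) = (-12 + 2*f)/(42 + f)
(15986 + v(60))*((6492 + 5959)/(-5353 - 12373) - 20161) - 1/11390 = (15986 + 2*(-6 + 60)/(42 + 60))*((6492 + 5959)/(-5353 - 12373) - 20161) - 1/11390 = (15986 + 2*54/102)*(12451/(-17726) - 20161) - 1*1/11390 = (15986 + 2*(1/102)*54)*(12451*(-1/17726) - 20161) - 1/11390 = (15986 + 18/17)*(-12451/17726 - 20161) - 1/11390 = (271780/17)*(-357386337/17726) - 1/11390 = -48565229334930/150671 - 1/11390 = -32538703654411963/100949570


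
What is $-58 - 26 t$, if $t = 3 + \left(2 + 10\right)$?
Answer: $-448$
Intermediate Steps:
$t = 15$ ($t = 3 + 12 = 15$)
$-58 - 26 t = -58 - 390 = -448$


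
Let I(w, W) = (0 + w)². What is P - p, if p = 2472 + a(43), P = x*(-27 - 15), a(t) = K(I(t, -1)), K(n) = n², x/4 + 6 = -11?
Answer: -3418417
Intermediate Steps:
x = -68 (x = -24 + 4*(-11) = -24 - 44 = -68)
I(w, W) = w²
a(t) = t⁴ (a(t) = (t²)² = t⁴)
P = 2856 (P = -68*(-27 - 15) = -68*(-42) = 2856)
p = 3421273 (p = 2472 + 43⁴ = 2472 + 3418801 = 3421273)
P - p = 2856 - 1*3421273 = 2856 - 3421273 = -3418417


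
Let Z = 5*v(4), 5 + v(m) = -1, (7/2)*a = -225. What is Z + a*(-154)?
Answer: 9870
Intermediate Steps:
a = -450/7 (a = (2/7)*(-225) = -450/7 ≈ -64.286)
v(m) = -6 (v(m) = -5 - 1 = -6)
Z = -30 (Z = 5*(-6) = -30)
Z + a*(-154) = -30 - 450/7*(-154) = -30 + 9900 = 9870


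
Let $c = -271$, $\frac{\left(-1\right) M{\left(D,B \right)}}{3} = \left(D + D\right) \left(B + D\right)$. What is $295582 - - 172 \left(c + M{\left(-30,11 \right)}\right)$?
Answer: $-339270$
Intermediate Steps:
$M{\left(D,B \right)} = - 6 D \left(B + D\right)$ ($M{\left(D,B \right)} = - 3 \left(D + D\right) \left(B + D\right) = - 3 \cdot 2 D \left(B + D\right) = - 6 D \left(B + D\right)$)
$295582 - - 172 \left(c + M{\left(-30,11 \right)}\right) = 295582 - - 172 \left(-271 - - 180 \left(11 - 30\right)\right) = 295582 - - 172 \left(-271 - \left(-180\right) \left(-19\right)\right) = 295582 - - 172 \left(-271 - 3420\right) = 295582 - \left(-172\right) \left(-3691\right) = 295582 - 634852 = -339270$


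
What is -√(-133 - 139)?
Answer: -4*I*√17 ≈ -16.492*I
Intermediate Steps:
-√(-133 - 139) = -√(-272) = -4*I*√17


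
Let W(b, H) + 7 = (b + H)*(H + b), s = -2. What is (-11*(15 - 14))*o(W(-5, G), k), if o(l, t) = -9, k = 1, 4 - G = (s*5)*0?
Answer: 99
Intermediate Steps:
G = 4 (G = 4 - (-2*5)*0 = 4 - (-10)*0 = 4 - 1*0 = 4 + 0 = 4)
W(b, H) = -7 + (H + b)² (W(b, H) = -7 + (b + H)*(H + b) = -7 + (H + b)*(H + b) = -7 + (H + b)²)
(-11*(15 - 14))*o(W(-5, G), k) = -11*(15 - 14)*(-9) = -11*1*(-9) = -11*(-9) = 99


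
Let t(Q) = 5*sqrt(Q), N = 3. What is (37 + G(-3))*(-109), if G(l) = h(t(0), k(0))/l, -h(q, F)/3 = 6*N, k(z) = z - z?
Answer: -5995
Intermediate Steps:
k(z) = 0
h(q, F) = -54 (h(q, F) = -18*3 = -3*18 = -54)
G(l) = -54/l
(37 + G(-3))*(-109) = (37 - 54/(-3))*(-109) = (37 - 54*(-1/3))*(-109) = (37 + 18)*(-109) = 55*(-109) = -5995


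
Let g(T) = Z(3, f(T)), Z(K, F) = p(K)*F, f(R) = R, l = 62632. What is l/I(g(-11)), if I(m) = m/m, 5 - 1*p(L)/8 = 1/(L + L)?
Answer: 62632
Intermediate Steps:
p(L) = 40 - 4/L (p(L) = 40 - 8/(L + L) = 40 - 8*1/(2*L) = 40 - 4/L)
Z(K, F) = F*(40 - 4/K) (Z(K, F) = (40 - 4/K)*F = F*(40 - 4/K))
g(T) = 116*T/3 (g(T) = 40*T - 4*T/3 = 116*T/3)
I(m) = 1
l/I(g(-11)) = 62632/1 = 62632*1 = 62632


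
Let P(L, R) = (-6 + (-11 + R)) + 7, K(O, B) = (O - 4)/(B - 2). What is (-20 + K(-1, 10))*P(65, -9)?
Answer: 3135/8 ≈ 391.88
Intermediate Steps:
K(O, B) = (-4 + O)/(-2 + B)
P(L, R) = -10 + R (P(L, R) = (-17 + R) + 7 = -10 + R)
(-20 + K(-1, 10))*P(65, -9) = (-20 + (-4 - 1)/(-2 + 10))*(-10 - 9) = (-20 - 5/8)*(-19) = -165/8*(-19) = 3135/8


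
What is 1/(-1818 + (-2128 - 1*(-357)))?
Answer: -1/3589 ≈ -0.00027863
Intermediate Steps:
1/(-1818 + (-2128 - 1*(-357))) = 1/(-1818 + (-2128 + 357)) = 1/(-1818 - 1771) = 1/(-3589) = -1/3589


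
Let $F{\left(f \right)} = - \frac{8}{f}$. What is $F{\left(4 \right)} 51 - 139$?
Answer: $-241$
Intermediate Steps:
$F{\left(4 \right)} 51 - 139 = - \frac{8}{4} \cdot 51 - 139 = \left(-8\right) \frac{1}{4} \cdot 51 - 139 = \left(-2\right) 51 - 139 = -102 - 139 = -241$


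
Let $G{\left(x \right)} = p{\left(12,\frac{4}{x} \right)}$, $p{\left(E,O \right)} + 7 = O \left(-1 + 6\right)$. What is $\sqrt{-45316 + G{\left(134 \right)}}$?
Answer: $\frac{i \sqrt{203454277}}{67} \approx 212.89 i$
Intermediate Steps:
$p{\left(E,O \right)} = -7 + 5 O$ ($p{\left(E,O \right)} = -7 + O \left(-1 + 6\right) = -7 + O 5 = -7 + 5 O$)
$G{\left(x \right)} = -7 + \frac{20}{x}$ ($G{\left(x \right)} = -7 + 5 \frac{4}{x} = -7 + \frac{20}{x}$)
$\sqrt{-45316 + G{\left(134 \right)}} = \sqrt{-45316 - \left(7 - \frac{20}{134}\right)} = \sqrt{-45316 + \left(-7 + 20 \cdot \frac{1}{134}\right)} = \sqrt{-45316 + \left(-7 + \frac{10}{67}\right)} = \sqrt{-45316 - \frac{459}{67}} = \sqrt{- \frac{3036631}{67}} = \frac{i \sqrt{203454277}}{67}$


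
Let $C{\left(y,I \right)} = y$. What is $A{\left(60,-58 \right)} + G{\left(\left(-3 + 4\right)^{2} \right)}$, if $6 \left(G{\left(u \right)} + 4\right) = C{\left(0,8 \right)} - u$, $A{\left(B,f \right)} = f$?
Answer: $- \frac{373}{6} \approx -62.167$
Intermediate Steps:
$G{\left(u \right)} = -4 - \frac{u}{6}$ ($G{\left(u \right)} = -4 + \frac{0 - u}{6} = -4 + \frac{\left(-1\right) u}{6} = -4 - \frac{u}{6}$)
$A{\left(60,-58 \right)} + G{\left(\left(-3 + 4\right)^{2} \right)} = -58 - \left(4 + \frac{\left(-3 + 4\right)^{2}}{6}\right) = -58 - \left(4 + \frac{1^{2}}{6}\right) = -58 - \frac{25}{6} = - \frac{373}{6}$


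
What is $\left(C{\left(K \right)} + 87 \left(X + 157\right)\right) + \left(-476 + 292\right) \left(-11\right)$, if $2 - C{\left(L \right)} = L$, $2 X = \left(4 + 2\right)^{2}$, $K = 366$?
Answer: $16885$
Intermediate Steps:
$X = 18$ ($X = \frac{\left(4 + 2\right)^{2}}{2} = \frac{6^{2}}{2} = \frac{1}{2} \cdot 36 = 18$)
$C{\left(L \right)} = 2 - L$
$\left(C{\left(K \right)} + 87 \left(X + 157\right)\right) + \left(-476 + 292\right) \left(-11\right) = \left(\left(2 - 366\right) + 87 \left(18 + 157\right)\right) + \left(-476 + 292\right) \left(-11\right) = \left(\left(2 - 366\right) + 87 \cdot 175\right) - -2024 = \left(-364 + 15225\right) + 2024 = 14861 + 2024 = 16885$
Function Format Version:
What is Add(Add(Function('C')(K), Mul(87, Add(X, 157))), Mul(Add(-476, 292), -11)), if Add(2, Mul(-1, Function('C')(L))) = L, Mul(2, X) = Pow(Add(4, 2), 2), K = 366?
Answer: 16885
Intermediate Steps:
X = 18 (X = Mul(Rational(1, 2), Pow(Add(4, 2), 2)) = Mul(Rational(1, 2), Pow(6, 2)) = Mul(Rational(1, 2), 36) = 18)
Function('C')(L) = Add(2, Mul(-1, L))
Add(Add(Function('C')(K), Mul(87, Add(X, 157))), Mul(Add(-476, 292), -11)) = Add(Add(Add(2, Mul(-1, 366)), Mul(87, Add(18, 157))), Mul(Add(-476, 292), -11)) = Add(Add(Add(2, -366), Mul(87, 175)), Mul(-184, -11)) = Add(Add(-364, 15225), 2024) = Add(14861, 2024) = 16885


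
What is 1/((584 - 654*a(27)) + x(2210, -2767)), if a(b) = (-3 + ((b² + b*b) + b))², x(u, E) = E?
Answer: -1/1436398079 ≈ -6.9619e-10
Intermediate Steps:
a(b) = (-3 + b + 2*b²)² (a(b) = (-3 + ((b² + b²) + b))² = (-3 + (2*b² + b))² = (-3 + (b + 2*b²))² = (-3 + b + 2*b²)²)
1/((584 - 654*a(27)) + x(2210, -2767)) = 1/((584 - 654*(-3 + 27 + 2*27²)²) - 2767) = 1/((584 - 654*(-3 + 27 + 2*729)²) - 2767) = 1/((584 - 654*(-3 + 27 + 1458)²) - 2767) = 1/((584 - 654*1482²) - 2767) = 1/((584 - 654*2196324) - 2767) = 1/((584 - 1436395896) - 2767) = 1/(-1436395312 - 2767) = 1/(-1436398079) = -1/1436398079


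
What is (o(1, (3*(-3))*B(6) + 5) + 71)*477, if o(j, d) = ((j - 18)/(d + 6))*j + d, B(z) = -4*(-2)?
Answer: 124497/61 ≈ 2040.9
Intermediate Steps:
B(z) = 8
o(j, d) = d + j*(-18 + j)/(6 + d) (o(j, d) = ((-18 + j)/(6 + d))*j + d = j*(-18 + j)/(6 + d) + d = d + j*(-18 + j)/(6 + d))
(o(1, (3*(-3))*B(6) + 5) + 71)*477 = ((((3*(-3))*8 + 5)² + 1² - 18*1 + 6*((3*(-3))*8 + 5))/(6 + ((3*(-3))*8 + 5)) + 71)*477 = (((-9*8 + 5)² + 1 - 18 + 6*(-9*8 + 5))/(6 + (-9*8 + 5)) + 71)*477 = (((-72 + 5)² + 1 - 18 + 6*(-72 + 5))/(6 + (-72 + 5)) + 71)*477 = (((-67)² + 1 - 18 + 6*(-67))/(6 - 67) + 71)*477 = ((4489 + 1 - 18 - 402)/(-61) + 71)*477 = (-1/61*4070 + 71)*477 = (-4070/61 + 71)*477 = (261/61)*477 = 124497/61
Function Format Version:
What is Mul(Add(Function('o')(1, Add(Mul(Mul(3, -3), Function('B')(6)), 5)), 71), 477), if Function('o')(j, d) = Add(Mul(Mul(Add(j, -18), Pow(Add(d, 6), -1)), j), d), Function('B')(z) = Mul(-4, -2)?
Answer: Rational(124497, 61) ≈ 2040.9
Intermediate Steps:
Function('B')(z) = 8
Function('o')(j, d) = Add(d, Mul(j, Pow(Add(6, d), -1), Add(-18, j))) (Function('o')(j, d) = Add(Mul(Mul(Add(-18, j), Pow(Add(6, d), -1)), j), d) = Add(Mul(Mul(Pow(Add(6, d), -1), Add(-18, j)), j), d) = Add(Mul(j, Pow(Add(6, d), -1), Add(-18, j)), d) = Add(d, Mul(j, Pow(Add(6, d), -1), Add(-18, j))))
Mul(Add(Function('o')(1, Add(Mul(Mul(3, -3), Function('B')(6)), 5)), 71), 477) = Mul(Add(Mul(Pow(Add(6, Add(Mul(Mul(3, -3), 8), 5)), -1), Add(Pow(Add(Mul(Mul(3, -3), 8), 5), 2), Pow(1, 2), Mul(-18, 1), Mul(6, Add(Mul(Mul(3, -3), 8), 5)))), 71), 477) = Mul(Add(Mul(Pow(Add(6, Add(Mul(-9, 8), 5)), -1), Add(Pow(Add(Mul(-9, 8), 5), 2), 1, -18, Mul(6, Add(Mul(-9, 8), 5)))), 71), 477) = Mul(Add(Mul(Pow(Add(6, Add(-72, 5)), -1), Add(Pow(Add(-72, 5), 2), 1, -18, Mul(6, Add(-72, 5)))), 71), 477) = Mul(Add(Mul(Pow(Add(6, -67), -1), Add(Pow(-67, 2), 1, -18, Mul(6, -67))), 71), 477) = Mul(Add(Mul(Pow(-61, -1), Add(4489, 1, -18, -402)), 71), 477) = Mul(Add(Mul(Rational(-1, 61), 4070), 71), 477) = Mul(Add(Rational(-4070, 61), 71), 477) = Mul(Rational(261, 61), 477) = Rational(124497, 61)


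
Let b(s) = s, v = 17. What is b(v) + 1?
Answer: 18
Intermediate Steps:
b(v) + 1 = 17 + 1 = 18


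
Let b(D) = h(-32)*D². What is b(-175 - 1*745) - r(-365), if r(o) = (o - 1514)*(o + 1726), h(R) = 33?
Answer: 30488519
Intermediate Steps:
r(o) = (-1514 + o)*(1726 + o)
b(D) = 33*D²
b(-175 - 1*745) - r(-365) = 33*(-175 - 1*745)² - (-2613164 + (-365)² + 212*(-365)) = 33*(-175 - 745)² - (-2613164 + 133225 - 77380) = 33*(-920)² - 1*(-2557319) = 33*846400 + 2557319 = 27931200 + 2557319 = 30488519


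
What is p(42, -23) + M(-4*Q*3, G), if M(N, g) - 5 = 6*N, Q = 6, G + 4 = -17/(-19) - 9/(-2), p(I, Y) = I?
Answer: -385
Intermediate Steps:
G = 53/38 (G = -4 + (-17/(-19) - 9/(-2)) = -4 + (-17*(-1/19) - 9*(-1/2)) = -4 + (17/19 + 9/2) = -4 + 205/38 = 53/38 ≈ 1.3947)
M(N, g) = 5 + 6*N
p(42, -23) + M(-4*Q*3, G) = 42 + (5 + 6*(-4*6*3)) = 42 + (5 + 6*(-24*3)) = 42 + (5 + 6*(-72)) = 42 + (5 - 432) = 42 - 427 = -385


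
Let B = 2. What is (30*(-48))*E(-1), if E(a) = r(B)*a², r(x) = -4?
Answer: 5760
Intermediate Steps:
E(a) = -4*a²
(30*(-48))*E(-1) = (30*(-48))*(-4*(-1)²) = -(-5760) = -1440*(-4) = 5760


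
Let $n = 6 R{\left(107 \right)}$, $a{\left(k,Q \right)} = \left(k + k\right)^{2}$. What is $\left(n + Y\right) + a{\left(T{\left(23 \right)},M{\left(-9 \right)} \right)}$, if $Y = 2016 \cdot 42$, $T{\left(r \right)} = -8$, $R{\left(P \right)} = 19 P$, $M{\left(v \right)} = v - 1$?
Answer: $97126$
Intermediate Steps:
$M{\left(v \right)} = -1 + v$ ($M{\left(v \right)} = v - 1 = -1 + v$)
$Y = 84672$
$a{\left(k,Q \right)} = 4 k^{2}$ ($a{\left(k,Q \right)} = \left(2 k\right)^{2} = 4 k^{2}$)
$n = 12198$ ($n = 6 \cdot 19 \cdot 107 = 6 \cdot 2033 = 12198$)
$\left(n + Y\right) + a{\left(T{\left(23 \right)},M{\left(-9 \right)} \right)} = \left(12198 + 84672\right) + 4 \left(-8\right)^{2} = 96870 + 4 \cdot 64 = 96870 + 256 = 97126$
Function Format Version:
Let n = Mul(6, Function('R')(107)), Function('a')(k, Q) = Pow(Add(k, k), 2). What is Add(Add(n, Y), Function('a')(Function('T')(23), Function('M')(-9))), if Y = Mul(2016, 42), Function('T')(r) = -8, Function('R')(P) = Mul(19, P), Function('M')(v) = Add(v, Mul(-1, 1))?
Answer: 97126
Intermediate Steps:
Function('M')(v) = Add(-1, v) (Function('M')(v) = Add(v, -1) = Add(-1, v))
Y = 84672
Function('a')(k, Q) = Mul(4, Pow(k, 2)) (Function('a')(k, Q) = Pow(Mul(2, k), 2) = Mul(4, Pow(k, 2)))
n = 12198 (n = Mul(6, Mul(19, 107)) = Mul(6, 2033) = 12198)
Add(Add(n, Y), Function('a')(Function('T')(23), Function('M')(-9))) = Add(Add(12198, 84672), Mul(4, Pow(-8, 2))) = Add(96870, Mul(4, 64)) = Add(96870, 256) = 97126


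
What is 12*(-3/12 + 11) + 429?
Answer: 558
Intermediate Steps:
12*(-3/12 + 11) + 429 = 12*(-3*1/12 + 11) + 429 = 12*(-¼ + 11) + 429 = 12*(43/4) + 429 = 129 + 429 = 558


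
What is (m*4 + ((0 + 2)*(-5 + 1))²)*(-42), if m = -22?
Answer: 1008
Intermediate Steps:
(m*4 + ((0 + 2)*(-5 + 1))²)*(-42) = (-22*4 + ((0 + 2)*(-5 + 1))²)*(-42) = (-88 + (2*(-4))²)*(-42) = (-88 + (-8)²)*(-42) = (-88 + 64)*(-42) = -24*(-42) = 1008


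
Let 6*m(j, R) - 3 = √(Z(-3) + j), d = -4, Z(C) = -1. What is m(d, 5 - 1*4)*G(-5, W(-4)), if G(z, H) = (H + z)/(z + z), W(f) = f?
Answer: 9/20 + 3*I*√5/20 ≈ 0.45 + 0.33541*I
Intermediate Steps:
G(z, H) = (H + z)/(2*z) (G(z, H) = (H + z)/((2*z)) = (H + z)*(1/(2*z)) = (H + z)/(2*z))
m(j, R) = ½ + √(-1 + j)/6
m(d, 5 - 1*4)*G(-5, W(-4)) = (½ + √(-1 - 4)/6)*((½)*(-4 - 5)/(-5)) = (½ + √(-5)/6)*((½)*(-⅕)*(-9)) = (½ + (I*√5)/6)*(9/10) = (½ + I*√5/6)*(9/10) = 9/20 + 3*I*√5/20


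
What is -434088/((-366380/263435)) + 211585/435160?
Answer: 45238501907161/144939928 ≈ 3.1212e+5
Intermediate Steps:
-434088/((-366380/263435)) + 211585/435160 = -434088/((-366380*1/263435)) + 211585*(1/435160) = -434088/(-73276/52687) + 3847/7912 = -434088*(-52687/73276) + 3847/7912 = 5717698614/18319 + 3847/7912 = 45238501907161/144939928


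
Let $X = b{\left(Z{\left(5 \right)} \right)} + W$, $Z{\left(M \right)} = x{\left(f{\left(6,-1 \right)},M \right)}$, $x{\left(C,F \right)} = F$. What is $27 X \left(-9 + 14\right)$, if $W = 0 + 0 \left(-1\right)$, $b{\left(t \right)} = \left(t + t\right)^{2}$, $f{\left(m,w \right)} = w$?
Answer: $13500$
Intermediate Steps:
$Z{\left(M \right)} = M$
$b{\left(t \right)} = 4 t^{2}$ ($b{\left(t \right)} = \left(2 t\right)^{2} = 4 t^{2}$)
$W = 0$ ($W = 0 + 0 = 0$)
$X = 100$ ($X = 4 \cdot 5^{2} + 0 = 4 \cdot 25 + 0 = 100 + 0 = 100$)
$27 X \left(-9 + 14\right) = 27 \cdot 100 \left(-9 + 14\right) = 2700 \cdot 5 = 13500$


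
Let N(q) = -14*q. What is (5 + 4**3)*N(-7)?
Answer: 6762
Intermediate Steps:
(5 + 4**3)*N(-7) = (5 + 4**3)*(-14*(-7)) = (5 + 64)*98 = 69*98 = 6762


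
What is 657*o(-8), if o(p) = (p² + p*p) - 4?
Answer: 81468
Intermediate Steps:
o(p) = -4 + 2*p² (o(p) = (p² + p²) - 4 = 2*p² - 4 = -4 + 2*p²)
657*o(-8) = 657*(-4 + 2*(-8)²) = 657*(-4 + 2*64) = 657*(-4 + 128) = 657*124 = 81468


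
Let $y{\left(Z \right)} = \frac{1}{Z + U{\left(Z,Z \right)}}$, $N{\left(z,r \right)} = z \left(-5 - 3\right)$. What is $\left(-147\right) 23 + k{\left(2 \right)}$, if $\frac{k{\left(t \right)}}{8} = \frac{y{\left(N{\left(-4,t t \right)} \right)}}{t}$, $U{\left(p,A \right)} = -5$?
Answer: $- \frac{91283}{27} \approx -3380.9$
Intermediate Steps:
$N{\left(z,r \right)} = - 8 z$ ($N{\left(z,r \right)} = z \left(-8\right) = - 8 z$)
$y{\left(Z \right)} = \frac{1}{-5 + Z}$ ($y{\left(Z \right)} = \frac{1}{Z - 5} = \frac{1}{-5 + Z}$)
$k{\left(t \right)} = \frac{8}{27 t}$ ($k{\left(t \right)} = 8 \frac{1}{\left(-5 - -32\right) t} = 8 \frac{1}{\left(-5 + 32\right) t} = 8 \frac{1}{27 t} = \frac{8}{27 t}$)
$\left(-147\right) 23 + k{\left(2 \right)} = \left(-147\right) 23 + \frac{8}{27 \cdot 2} = -3381 + \frac{8}{27} \cdot \frac{1}{2} = -3381 + \frac{4}{27} = - \frac{91283}{27}$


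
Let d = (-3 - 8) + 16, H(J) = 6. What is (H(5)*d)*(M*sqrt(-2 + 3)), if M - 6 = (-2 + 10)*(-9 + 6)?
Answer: -540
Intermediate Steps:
d = 5 (d = -11 + 16 = 5)
M = -18 (M = 6 + (-2 + 10)*(-9 + 6) = 6 + 8*(-3) = 6 - 24 = -18)
(H(5)*d)*(M*sqrt(-2 + 3)) = (6*5)*(-18*sqrt(-2 + 3)) = 30*(-18*sqrt(1)) = 30*(-18*1) = 30*(-18) = -540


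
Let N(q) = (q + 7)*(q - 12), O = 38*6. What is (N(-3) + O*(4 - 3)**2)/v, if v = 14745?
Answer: 56/4915 ≈ 0.011394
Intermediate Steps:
O = 228
N(q) = (-12 + q)*(7 + q) (N(q) = (7 + q)*(-12 + q) = (-12 + q)*(7 + q))
(N(-3) + O*(4 - 3)**2)/v = ((-84 + (-3)**2 - 5*(-3)) + 228*(4 - 3)**2)/14745 = ((-84 + 9 + 15) + 228*1**2)*(1/14745) = (-60 + 228*1)*(1/14745) = (-60 + 228)*(1/14745) = 168*(1/14745) = 56/4915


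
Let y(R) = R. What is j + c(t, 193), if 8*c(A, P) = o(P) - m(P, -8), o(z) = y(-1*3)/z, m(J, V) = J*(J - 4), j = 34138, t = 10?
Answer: 5708626/193 ≈ 29578.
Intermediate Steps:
m(J, V) = J*(-4 + J)
o(z) = -3/z (o(z) = (-1*3)/z = -3/z)
c(A, P) = -3/(8*P) - P*(-4 + P)/8 (c(A, P) = (-3/P - P*(-4 + P))/8 = -3/(8*P) - P*(-4 + P)/8)
j + c(t, 193) = 34138 + (⅛)*(-3 + 193²*(4 - 1*193))/193 = 34138 + (⅛)*(1/193)*(-3 + 37249*(4 - 193)) = 34138 + (⅛)*(1/193)*(-3 + 37249*(-189)) = 34138 + (⅛)*(1/193)*(-3 - 7040061) = 34138 + (⅛)*(1/193)*(-7040064) = 34138 - 880008/193 = 5708626/193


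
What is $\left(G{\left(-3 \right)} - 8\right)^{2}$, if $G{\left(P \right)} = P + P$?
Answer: $196$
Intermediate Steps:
$G{\left(P \right)} = 2 P$
$\left(G{\left(-3 \right)} - 8\right)^{2} = \left(2 \left(-3\right) - 8\right)^{2} = \left(-6 - 8\right)^{2} = \left(-14\right)^{2} = 196$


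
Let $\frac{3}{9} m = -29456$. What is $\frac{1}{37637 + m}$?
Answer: $- \frac{1}{50731} \approx -1.9712 \cdot 10^{-5}$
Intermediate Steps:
$m = -88368$ ($m = 3 \left(-29456\right) = -88368$)
$\frac{1}{37637 + m} = \frac{1}{37637 - 88368} = \frac{1}{-50731} = - \frac{1}{50731}$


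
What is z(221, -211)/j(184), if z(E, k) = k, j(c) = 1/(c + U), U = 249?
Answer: -91363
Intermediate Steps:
j(c) = 1/(249 + c) (j(c) = 1/(c + 249) = 1/(249 + c))
z(221, -211)/j(184) = -211/(1/(249 + 184)) = -211/(1/433) = -211/1/433 = -211*433 = -91363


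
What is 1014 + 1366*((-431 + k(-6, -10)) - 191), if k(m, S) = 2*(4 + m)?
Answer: -854102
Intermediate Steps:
k(m, S) = 8 + 2*m
1014 + 1366*((-431 + k(-6, -10)) - 191) = 1014 + 1366*((-431 + (8 + 2*(-6))) - 191) = 1014 + 1366*((-431 + (8 - 12)) - 191) = 1014 + 1366*((-431 - 4) - 191) = 1014 + 1366*(-435 - 191) = 1014 + 1366*(-626) = 1014 - 855116 = -854102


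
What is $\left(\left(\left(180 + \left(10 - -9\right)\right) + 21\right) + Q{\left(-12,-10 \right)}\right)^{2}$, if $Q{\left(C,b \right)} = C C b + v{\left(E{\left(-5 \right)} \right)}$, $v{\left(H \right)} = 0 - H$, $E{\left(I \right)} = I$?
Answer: $1476225$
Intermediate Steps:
$v{\left(H \right)} = - H$
$Q{\left(C,b \right)} = 5 + b C^{2}$ ($Q{\left(C,b \right)} = C C b - -5 = C^{2} b + 5 = b C^{2} + 5 = 5 + b C^{2}$)
$\left(\left(\left(180 + \left(10 - -9\right)\right) + 21\right) + Q{\left(-12,-10 \right)}\right)^{2} = \left(\left(\left(180 + \left(10 - -9\right)\right) + 21\right) + \left(5 - 10 \left(-12\right)^{2}\right)\right)^{2} = \left(\left(\left(180 + \left(10 + 9\right)\right) + 21\right) + \left(5 - 1440\right)\right)^{2} = \left(\left(\left(180 + 19\right) + 21\right) + \left(5 - 1440\right)\right)^{2} = \left(\left(199 + 21\right) - 1435\right)^{2} = \left(220 - 1435\right)^{2} = \left(-1215\right)^{2} = 1476225$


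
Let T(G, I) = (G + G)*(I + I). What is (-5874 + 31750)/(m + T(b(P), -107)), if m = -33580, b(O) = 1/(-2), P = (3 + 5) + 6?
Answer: -12938/16683 ≈ -0.77552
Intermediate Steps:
P = 14 (P = 8 + 6 = 14)
b(O) = -½
T(G, I) = 4*G*I (T(G, I) = (2*G)*(2*I) = 4*G*I)
(-5874 + 31750)/(m + T(b(P), -107)) = (-5874 + 31750)/(-33580 + 4*(-½)*(-107)) = 25876/(-33580 + 214) = 25876/(-33366) = 25876*(-1/33366) = -12938/16683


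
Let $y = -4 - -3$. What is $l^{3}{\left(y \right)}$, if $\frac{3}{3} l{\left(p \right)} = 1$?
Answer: $1$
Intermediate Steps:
$y = -1$ ($y = -4 + 3 = -1$)
$l{\left(p \right)} = 1$
$l^{3}{\left(y \right)} = 1^{3} = 1$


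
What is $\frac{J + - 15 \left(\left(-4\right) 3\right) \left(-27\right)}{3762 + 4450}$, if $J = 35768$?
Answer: $\frac{7727}{2053} \approx 3.7638$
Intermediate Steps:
$\frac{J + - 15 \left(\left(-4\right) 3\right) \left(-27\right)}{3762 + 4450} = \frac{35768 + - 15 \left(\left(-4\right) 3\right) \left(-27\right)}{3762 + 4450} = \frac{35768 + \left(-15\right) \left(-12\right) \left(-27\right)}{8212} = \left(35768 + 180 \left(-27\right)\right) \frac{1}{8212} = \left(35768 - 4860\right) \frac{1}{8212} = 30908 \cdot \frac{1}{8212} = \frac{7727}{2053}$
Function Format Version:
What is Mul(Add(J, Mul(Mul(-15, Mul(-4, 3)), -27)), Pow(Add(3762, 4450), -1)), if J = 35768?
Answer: Rational(7727, 2053) ≈ 3.7638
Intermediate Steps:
Mul(Add(J, Mul(Mul(-15, Mul(-4, 3)), -27)), Pow(Add(3762, 4450), -1)) = Mul(Add(35768, Mul(Mul(-15, Mul(-4, 3)), -27)), Pow(Add(3762, 4450), -1)) = Mul(Add(35768, Mul(Mul(-15, -12), -27)), Pow(8212, -1)) = Mul(Add(35768, Mul(180, -27)), Rational(1, 8212)) = Mul(Add(35768, -4860), Rational(1, 8212)) = Mul(30908, Rational(1, 8212)) = Rational(7727, 2053)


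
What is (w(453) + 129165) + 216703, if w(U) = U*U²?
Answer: 93305545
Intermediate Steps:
w(U) = U³
(w(453) + 129165) + 216703 = (453³ + 129165) + 216703 = (92959677 + 129165) + 216703 = 93088842 + 216703 = 93305545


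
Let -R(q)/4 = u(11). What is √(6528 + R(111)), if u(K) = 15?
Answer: 14*√33 ≈ 80.424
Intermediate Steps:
R(q) = -60 (R(q) = -4*15 = -60)
√(6528 + R(111)) = √(6528 - 60) = √6468 = 14*√33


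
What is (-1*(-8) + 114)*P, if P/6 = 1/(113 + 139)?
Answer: 61/21 ≈ 2.9048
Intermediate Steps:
P = 1/42 (P = 6/(113 + 139) = 6/252 = 6*(1/252) = 1/42 ≈ 0.023810)
(-1*(-8) + 114)*P = (-1*(-8) + 114)*(1/42) = (8 + 114)*(1/42) = 122*(1/42) = 61/21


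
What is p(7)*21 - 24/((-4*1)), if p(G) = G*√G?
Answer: 6 + 147*√7 ≈ 394.93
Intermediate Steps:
p(G) = G^(3/2)
p(7)*21 - 24/((-4*1)) = 7^(3/2)*21 - 24/((-4*1)) = (7*√7)*21 - 24/(-4) = 147*√7 - 24*(-¼) = 147*√7 + 6 = 6 + 147*√7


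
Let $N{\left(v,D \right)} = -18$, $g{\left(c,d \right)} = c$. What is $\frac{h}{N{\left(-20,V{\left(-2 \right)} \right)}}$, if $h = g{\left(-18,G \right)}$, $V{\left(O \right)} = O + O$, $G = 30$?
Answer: $1$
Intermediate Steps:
$V{\left(O \right)} = 2 O$
$h = -18$
$\frac{h}{N{\left(-20,V{\left(-2 \right)} \right)}} = - \frac{18}{-18} = \left(-18\right) \left(- \frac{1}{18}\right) = 1$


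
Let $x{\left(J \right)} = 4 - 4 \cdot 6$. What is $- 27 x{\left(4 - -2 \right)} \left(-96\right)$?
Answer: $-51840$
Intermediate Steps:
$x{\left(J \right)} = -20$ ($x{\left(J \right)} = 4 - 24 = -20$)
$- 27 x{\left(4 - -2 \right)} \left(-96\right) = \left(-27\right) \left(-20\right) \left(-96\right) = 540 \left(-96\right) = -51840$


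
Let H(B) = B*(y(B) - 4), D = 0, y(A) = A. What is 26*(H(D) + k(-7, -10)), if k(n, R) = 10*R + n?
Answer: -2782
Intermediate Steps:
k(n, R) = n + 10*R
H(B) = B*(-4 + B) (H(B) = B*(B - 4) = B*(-4 + B))
26*(H(D) + k(-7, -10)) = 26*(0*(-4 + 0) + (-7 + 10*(-10))) = 26*(0*(-4) + (-7 - 100)) = 26*(0 - 107) = 26*(-107) = -2782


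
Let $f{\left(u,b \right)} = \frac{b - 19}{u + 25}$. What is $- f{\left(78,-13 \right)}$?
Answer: $\frac{32}{103} \approx 0.31068$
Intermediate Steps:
$f{\left(u,b \right)} = \frac{-19 + b}{25 + u}$
$- f{\left(78,-13 \right)} = - \frac{-19 - 13}{25 + 78} = - \frac{-32}{103} = \left(-1\right) \left(- \frac{32}{103}\right) = \frac{32}{103}$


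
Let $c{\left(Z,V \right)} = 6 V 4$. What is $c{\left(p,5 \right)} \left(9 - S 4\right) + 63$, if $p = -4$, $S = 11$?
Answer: $-4137$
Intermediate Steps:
$c{\left(Z,V \right)} = 24 V$
$c{\left(p,5 \right)} \left(9 - S 4\right) + 63 = 24 \cdot 5 \left(9 - 11 \cdot 4\right) + 63 = 120 \left(9 - 44\right) + 63 = 120 \left(-35\right) + 63 = -4200 + 63 = -4137$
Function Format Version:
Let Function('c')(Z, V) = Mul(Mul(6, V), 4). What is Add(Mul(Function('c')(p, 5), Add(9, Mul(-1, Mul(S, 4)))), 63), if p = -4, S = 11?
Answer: -4137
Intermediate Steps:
Function('c')(Z, V) = Mul(24, V)
Add(Mul(Function('c')(p, 5), Add(9, Mul(-1, Mul(S, 4)))), 63) = Add(Mul(Mul(24, 5), Add(9, Mul(-1, Mul(11, 4)))), 63) = Add(Mul(120, Add(9, Mul(-1, 44))), 63) = Add(Mul(120, Add(9, -44)), 63) = Add(Mul(120, -35), 63) = Add(-4200, 63) = -4137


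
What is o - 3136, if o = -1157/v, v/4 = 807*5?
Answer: -50616197/16140 ≈ -3136.1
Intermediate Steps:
v = 16140 (v = 4*(807*5) = 4*4035 = 16140)
o = -1157/16140 ≈ -0.071685
o - 3136 = -1157/16140 - 3136 = -50616197/16140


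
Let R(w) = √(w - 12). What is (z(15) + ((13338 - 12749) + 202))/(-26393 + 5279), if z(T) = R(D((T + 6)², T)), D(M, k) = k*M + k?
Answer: -791/21114 - √6618/21114 ≈ -0.041316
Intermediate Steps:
D(M, k) = k + M*k (D(M, k) = M*k + k = k + M*k)
R(w) = √(-12 + w)
z(T) = √(-12 + T*(1 + (6 + T)²)) (z(T) = √(-12 + T*(1 + (T + 6)²)) = √(-12 + T*(1 + (6 + T)²)))
(z(15) + ((13338 - 12749) + 202))/(-26393 + 5279) = (√(-12 + 15*(1 + (6 + 15)²)) + ((13338 - 12749) + 202))/(-26393 + 5279) = (√(-12 + 15*(1 + 21²)) + (589 + 202))/(-21114) = (√(-12 + 15*(1 + 441)) + 791)*(-1/21114) = (√(-12 + 15*442) + 791)*(-1/21114) = (√(-12 + 6630) + 791)*(-1/21114) = (√6618 + 791)*(-1/21114) = (791 + √6618)*(-1/21114) = -791/21114 - √6618/21114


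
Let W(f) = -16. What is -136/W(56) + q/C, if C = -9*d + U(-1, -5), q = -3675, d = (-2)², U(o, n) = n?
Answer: 8047/82 ≈ 98.134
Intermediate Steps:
d = 4
C = -41 (C = -9*4 - 5 = -36 - 5 = -41)
-136/W(56) + q/C = -136/(-16) - 3675/(-41) = -136*(-1/16) - 3675*(-1/41) = 17/2 + 3675/41 = 8047/82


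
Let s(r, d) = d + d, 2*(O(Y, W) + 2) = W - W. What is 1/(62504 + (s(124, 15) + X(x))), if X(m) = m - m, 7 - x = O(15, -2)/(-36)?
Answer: 1/62534 ≈ 1.5991e-5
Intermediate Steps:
O(Y, W) = -2 (O(Y, W) = -2 + (W - W)/2 = -2 + (1/2)*0 = -2 + 0 = -2)
x = 125/18 (x = 7 - (-2)/(-36) = 7 - (-2)*(-1)/36 = 7 - 1*1/18 = 7 - 1/18 = 125/18 ≈ 6.9444)
s(r, d) = 2*d
X(m) = 0
1/(62504 + (s(124, 15) + X(x))) = 1/(62504 + (2*15 + 0)) = 1/(62504 + (30 + 0)) = 1/(62504 + 30) = 1/62534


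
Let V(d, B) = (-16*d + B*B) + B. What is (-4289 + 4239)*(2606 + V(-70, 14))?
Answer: -196800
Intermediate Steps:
V(d, B) = B + B² - 16*d (V(d, B) = (-16*d + B²) + B = (B² - 16*d) + B = B + B² - 16*d)
(-4289 + 4239)*(2606 + V(-70, 14)) = (-4289 + 4239)*(2606 + (14 + 14² - 16*(-70))) = -50*(2606 + (14 + 196 + 1120)) = -50*(2606 + 1330) = -50*3936 = -196800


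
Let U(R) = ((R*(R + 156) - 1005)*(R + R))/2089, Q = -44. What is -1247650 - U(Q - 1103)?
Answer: -1109282/2089 ≈ -531.01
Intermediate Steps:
U(R) = 2*R*(-1005 + R*(156 + R))/2089 (U(R) = ((R*(156 + R) - 1005)*(2*R))*(1/2089) = ((-1005 + R*(156 + R))*(2*R))*(1/2089) = (2*R*(-1005 + R*(156 + R)))*(1/2089) = 2*R*(-1005 + R*(156 + R))/2089)
-1247650 - U(Q - 1103) = -1247650 - 2*(-44 - 1103)*(-1005 + (-44 - 1103)**2 + 156*(-44 - 1103))/2089 = -1247650 - 2*(-1147)*(-1005 + (-1147)**2 + 156*(-1147))/2089 = -1247650 - 2*(-1147)*(-1005 + 1315609 - 178932)/2089 = -1247650 - 2*(-1147)*1135672/2089 = -1247650 - 1*(-2605231568/2089) = -1247650 + 2605231568/2089 = -1109282/2089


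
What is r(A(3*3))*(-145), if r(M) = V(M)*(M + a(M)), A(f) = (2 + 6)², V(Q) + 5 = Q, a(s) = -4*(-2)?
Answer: -615960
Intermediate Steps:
a(s) = 8
V(Q) = -5 + Q
A(f) = 64 (A(f) = 8² = 64)
r(M) = (-5 + M)*(8 + M) (r(M) = (-5 + M)*(M + 8) = (-5 + M)*(8 + M))
r(A(3*3))*(-145) = ((-5 + 64)*(8 + 64))*(-145) = (59*72)*(-145) = 4248*(-145) = -615960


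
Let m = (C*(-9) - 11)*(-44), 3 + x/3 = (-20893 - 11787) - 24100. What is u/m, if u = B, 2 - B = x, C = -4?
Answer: -170351/1100 ≈ -154.86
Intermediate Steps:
x = -170349 (x = -9 + 3*((-20893 - 11787) - 24100) = -9 + 3*(-32680 - 24100) = -9 + 3*(-56780) = -9 - 170340 = -170349)
B = 170351 (B = 2 - 1*(-170349) = 2 + 170349 = 170351)
m = -1100 (m = (-4*(-9) - 11)*(-44) = (36 - 11)*(-44) = 25*(-44) = -1100)
u = 170351
u/m = 170351/(-1100) = 170351*(-1/1100) = -170351/1100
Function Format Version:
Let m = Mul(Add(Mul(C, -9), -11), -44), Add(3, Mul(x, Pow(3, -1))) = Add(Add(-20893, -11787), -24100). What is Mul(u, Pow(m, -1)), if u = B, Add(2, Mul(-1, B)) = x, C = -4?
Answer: Rational(-170351, 1100) ≈ -154.86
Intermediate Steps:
x = -170349 (x = Add(-9, Mul(3, Add(Add(-20893, -11787), -24100))) = Add(-9, Mul(3, Add(-32680, -24100))) = Add(-9, Mul(3, -56780)) = Add(-9, -170340) = -170349)
B = 170351 (B = Add(2, Mul(-1, -170349)) = Add(2, 170349) = 170351)
m = -1100 (m = Mul(Add(Mul(-4, -9), -11), -44) = Mul(Add(36, -11), -44) = Mul(25, -44) = -1100)
u = 170351
Mul(u, Pow(m, -1)) = Mul(170351, Pow(-1100, -1)) = Mul(170351, Rational(-1, 1100)) = Rational(-170351, 1100)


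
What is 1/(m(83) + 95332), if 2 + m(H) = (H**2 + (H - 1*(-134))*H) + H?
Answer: 1/120313 ≈ 8.3116e-6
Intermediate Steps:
m(H) = -2 + H + H**2 + H*(134 + H) (m(H) = -2 + ((H**2 + (H - 1*(-134))*H) + H) = -2 + ((H**2 + (H + 134)*H) + H) = -2 + ((H**2 + (134 + H)*H) + H) = -2 + ((H**2 + H*(134 + H)) + H) = -2 + (H + H**2 + H*(134 + H)) = -2 + H + H**2 + H*(134 + H))
1/(m(83) + 95332) = 1/((-2 + 2*83**2 + 135*83) + 95332) = 1/((-2 + 2*6889 + 11205) + 95332) = 1/((-2 + 13778 + 11205) + 95332) = 1/(24981 + 95332) = 1/120313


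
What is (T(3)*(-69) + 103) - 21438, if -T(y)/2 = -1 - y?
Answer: -21887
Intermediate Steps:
T(y) = 2 + 2*y (T(y) = -2*(-1 - y) = 2 + 2*y)
(T(3)*(-69) + 103) - 21438 = ((2 + 2*3)*(-69) + 103) - 21438 = ((2 + 6)*(-69) + 103) - 21438 = (8*(-69) + 103) - 21438 = (-552 + 103) - 21438 = -449 - 21438 = -21887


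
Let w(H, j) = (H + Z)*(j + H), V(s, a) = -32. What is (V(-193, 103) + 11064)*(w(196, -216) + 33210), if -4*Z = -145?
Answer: 315129080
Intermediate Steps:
Z = 145/4 (Z = -¼*(-145) = 145/4 ≈ 36.250)
w(H, j) = (145/4 + H)*(H + j) (w(H, j) = (H + 145/4)*(j + H) = (145/4 + H)*(H + j))
(V(-193, 103) + 11064)*(w(196, -216) + 33210) = (-32 + 11064)*((196² + (145/4)*196 + (145/4)*(-216) + 196*(-216)) + 33210) = 11032*((38416 + 7105 - 7830 - 42336) + 33210) = 11032*(-4645 + 33210) = 11032*28565 = 315129080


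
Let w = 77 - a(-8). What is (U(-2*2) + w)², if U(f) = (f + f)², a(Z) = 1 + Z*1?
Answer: 21904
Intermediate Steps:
a(Z) = 1 + Z
U(f) = 4*f² (U(f) = (2*f)² = 4*f²)
w = 84 (w = 77 - (1 - 8) = 77 - 1*(-7) = 77 + 7 = 84)
(U(-2*2) + w)² = (4*(-2*2)² + 84)² = (4*(-4)² + 84)² = (4*16 + 84)² = (64 + 84)² = 148² = 21904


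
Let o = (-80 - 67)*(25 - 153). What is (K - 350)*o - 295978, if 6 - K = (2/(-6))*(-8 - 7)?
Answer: -6862762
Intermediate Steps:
o = 18816 (o = -147*(-128) = 18816)
K = 1 (K = 6 - 2/(-6)*(-8 - 7) = 6 - 2*(-⅙)*(-15) = 6 - (-1)*(-15)/3 = 6 - 1*5 = 6 - 5 = 1)
(K - 350)*o - 295978 = (1 - 350)*18816 - 295978 = -349*18816 - 295978 = -6566784 - 295978 = -6862762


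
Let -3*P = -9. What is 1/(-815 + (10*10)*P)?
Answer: -1/515 ≈ -0.0019417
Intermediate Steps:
P = 3 (P = -⅓*(-9) = 3)
1/(-815 + (10*10)*P) = 1/(-815 + (10*10)*3) = 1/(-815 + 100*3) = 1/(-815 + 300) = 1/(-515) = -1/515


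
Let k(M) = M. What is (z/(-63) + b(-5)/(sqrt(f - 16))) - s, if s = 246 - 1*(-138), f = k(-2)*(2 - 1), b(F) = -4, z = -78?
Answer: -8038/21 + 2*I*sqrt(2)/3 ≈ -382.76 + 0.94281*I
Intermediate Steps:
f = -2 (f = -2*(2 - 1) = -2*1 = -2)
s = 384 (s = 246 + 138 = 384)
(z/(-63) + b(-5)/(sqrt(f - 16))) - s = (-78/(-63) - 4/sqrt(-2 - 16)) - 1*384 = (-78*(-1/63) - 4*(-I*sqrt(2)/6)) - 384 = (26/21 - 4*(-I*sqrt(2)/6)) - 384 = (26/21 - (-2)*I*sqrt(2)/3) - 384 = (26/21 + 2*I*sqrt(2)/3) - 384 = -8038/21 + 2*I*sqrt(2)/3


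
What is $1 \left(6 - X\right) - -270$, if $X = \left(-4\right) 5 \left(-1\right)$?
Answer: $256$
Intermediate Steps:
$X = 20$ ($X = \left(-20\right) \left(-1\right) = 20$)
$1 \left(6 - X\right) - -270 = 1 \left(6 - 20\right) - -270 = 1 \left(6 - 20\right) + 270 = 1 \left(-14\right) + 270 = -14 + 270 = 256$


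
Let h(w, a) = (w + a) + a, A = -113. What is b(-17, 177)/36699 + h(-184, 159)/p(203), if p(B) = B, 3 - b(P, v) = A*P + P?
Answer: 4531763/7449897 ≈ 0.60830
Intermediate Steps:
b(P, v) = 3 + 112*P (b(P, v) = 3 - (-113*P + P) = 3 - (-112)*P = 3 + 112*P)
h(w, a) = w + 2*a (h(w, a) = (a + w) + a = w + 2*a)
b(-17, 177)/36699 + h(-184, 159)/p(203) = (3 + 112*(-17))/36699 + (-184 + 2*159)/203 = (3 - 1904)*(1/36699) + (-184 + 318)*(1/203) = -1901*1/36699 + 134*(1/203) = -1901/36699 + 134/203 = 4531763/7449897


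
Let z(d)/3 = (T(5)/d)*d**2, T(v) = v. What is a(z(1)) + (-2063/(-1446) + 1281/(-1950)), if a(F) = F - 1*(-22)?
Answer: 8874952/234975 ≈ 37.770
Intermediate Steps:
z(d) = 15*d (z(d) = 3*((5/d)*d**2) = 3*(5*d) = 15*d)
a(F) = 22 + F (a(F) = F + 22 = 22 + F)
a(z(1)) + (-2063/(-1446) + 1281/(-1950)) = (22 + 15*1) + (-2063/(-1446) + 1281/(-1950)) = (22 + 15) + (-2063*(-1/1446) + 1281*(-1/1950)) = 37 + (2063/1446 - 427/650) = 37 + 180877/234975 = 8874952/234975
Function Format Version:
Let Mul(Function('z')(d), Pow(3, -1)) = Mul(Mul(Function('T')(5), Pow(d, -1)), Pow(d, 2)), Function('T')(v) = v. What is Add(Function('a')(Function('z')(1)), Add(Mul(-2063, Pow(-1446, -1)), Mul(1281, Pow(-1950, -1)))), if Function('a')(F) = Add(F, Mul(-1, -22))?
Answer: Rational(8874952, 234975) ≈ 37.770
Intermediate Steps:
Function('z')(d) = Mul(15, d) (Function('z')(d) = Mul(3, Mul(Mul(5, Pow(d, -1)), Pow(d, 2))) = Mul(3, Mul(5, d)) = Mul(15, d))
Function('a')(F) = Add(22, F) (Function('a')(F) = Add(F, 22) = Add(22, F))
Add(Function('a')(Function('z')(1)), Add(Mul(-2063, Pow(-1446, -1)), Mul(1281, Pow(-1950, -1)))) = Add(Add(22, Mul(15, 1)), Add(Mul(-2063, Pow(-1446, -1)), Mul(1281, Pow(-1950, -1)))) = Add(Add(22, 15), Add(Mul(-2063, Rational(-1, 1446)), Mul(1281, Rational(-1, 1950)))) = Add(37, Add(Rational(2063, 1446), Rational(-427, 650))) = Add(37, Rational(180877, 234975)) = Rational(8874952, 234975)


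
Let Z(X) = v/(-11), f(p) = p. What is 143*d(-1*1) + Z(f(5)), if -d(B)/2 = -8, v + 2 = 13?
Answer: 2287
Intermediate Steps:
v = 11 (v = -2 + 13 = 11)
d(B) = 16 (d(B) = -2*(-8) = 16)
Z(X) = -1 (Z(X) = 11/(-11) = 11*(-1/11) = -1)
143*d(-1*1) + Z(f(5)) = 143*16 - 1 = 2288 - 1 = 2287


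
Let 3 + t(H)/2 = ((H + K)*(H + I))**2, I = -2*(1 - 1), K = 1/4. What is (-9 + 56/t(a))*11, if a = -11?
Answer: -22139491/223681 ≈ -98.978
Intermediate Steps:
K = 1/4 (K = 1*(1/4) = 1/4 ≈ 0.25000)
I = 0 (I = -2*0 = 0)
t(H) = -6 + 2*H**2*(1/4 + H)**2 (t(H) = -6 + 2*((H + 1/4)*(H + 0))**2 = -6 + 2*((1/4 + H)*H)**2 = -6 + 2*(H*(1/4 + H))**2 = -6 + 2*(H**2*(1/4 + H)**2) = -6 + 2*H**2*(1/4 + H)**2)
(-9 + 56/t(a))*11 = (-9 + 56/(-6 + (1/8)*(-11)**2*(1 + 4*(-11))**2))*11 = (-9 + 56/(-6 + (1/8)*121*(1 - 44)**2))*11 = (-9 + 56/(-6 + (1/8)*121*(-43)**2))*11 = (-9 + 56/(-6 + (1/8)*121*1849))*11 = (-9 + 56/(-6 + 223729/8))*11 = (-9 + 56/(223681/8))*11 = (-9 + 56*(8/223681))*11 = (-9 + 448/223681)*11 = -2012681/223681*11 = -22139491/223681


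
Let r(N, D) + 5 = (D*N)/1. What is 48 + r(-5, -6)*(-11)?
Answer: -227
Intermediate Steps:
r(N, D) = -5 + D*N (r(N, D) = -5 + (D*N)/1 = -5 + (D*N)*1 = -5 + D*N)
48 + r(-5, -6)*(-11) = 48 + (-5 - 6*(-5))*(-11) = 48 + (-5 + 30)*(-11) = 48 + 25*(-11) = 48 - 275 = -227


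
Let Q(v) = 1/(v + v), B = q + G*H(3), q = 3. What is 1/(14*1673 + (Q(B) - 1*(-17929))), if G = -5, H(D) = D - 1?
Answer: 14/578913 ≈ 2.4183e-5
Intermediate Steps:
H(D) = -1 + D
B = -7 (B = 3 - 5*(-1 + 3) = 3 - 5*2 = 3 - 10 = -7)
Q(v) = 1/(2*v)
1/(14*1673 + (Q(B) - 1*(-17929))) = 1/(14*1673 + ((½)/(-7) - 1*(-17929))) = 1/(23422 + ((½)*(-⅐) + 17929)) = 1/(23422 + (-1/14 + 17929)) = 1/(23422 + 251005/14) = 1/(578913/14) = 14/578913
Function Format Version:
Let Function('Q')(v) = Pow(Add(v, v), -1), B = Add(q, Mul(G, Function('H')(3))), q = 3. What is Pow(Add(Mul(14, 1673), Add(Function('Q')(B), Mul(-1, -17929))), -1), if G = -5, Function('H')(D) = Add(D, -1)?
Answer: Rational(14, 578913) ≈ 2.4183e-5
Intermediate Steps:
Function('H')(D) = Add(-1, D)
B = -7 (B = Add(3, Mul(-5, Add(-1, 3))) = Add(3, Mul(-5, 2)) = Add(3, -10) = -7)
Function('Q')(v) = Mul(Rational(1, 2), Pow(v, -1)) (Function('Q')(v) = Pow(Mul(2, v), -1) = Mul(Rational(1, 2), Pow(v, -1)))
Pow(Add(Mul(14, 1673), Add(Function('Q')(B), Mul(-1, -17929))), -1) = Pow(Add(Mul(14, 1673), Add(Mul(Rational(1, 2), Pow(-7, -1)), Mul(-1, -17929))), -1) = Pow(Add(23422, Add(Mul(Rational(1, 2), Rational(-1, 7)), 17929)), -1) = Pow(Add(23422, Add(Rational(-1, 14), 17929)), -1) = Pow(Add(23422, Rational(251005, 14)), -1) = Pow(Rational(578913, 14), -1) = Rational(14, 578913)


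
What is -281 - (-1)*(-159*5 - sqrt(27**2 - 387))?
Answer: -1076 - 3*sqrt(38) ≈ -1094.5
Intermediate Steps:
-281 - (-1)*(-159*5 - sqrt(27**2 - 387)) = -281 - (-1)*(-795 - sqrt(729 - 387)) = -281 - (-1)*(-795 - sqrt(342)) = -281 - (-1)*(-795 - 3*sqrt(38)) = -281 - (795 + 3*sqrt(38)) = -281 + (-795 - 3*sqrt(38)) = -1076 - 3*sqrt(38)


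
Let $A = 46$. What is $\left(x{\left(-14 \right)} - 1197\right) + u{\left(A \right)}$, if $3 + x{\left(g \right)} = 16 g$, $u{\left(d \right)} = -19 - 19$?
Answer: $-1462$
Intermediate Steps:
$u{\left(d \right)} = -38$
$x{\left(g \right)} = -3 + 16 g$
$\left(x{\left(-14 \right)} - 1197\right) + u{\left(A \right)} = \left(\left(-3 + 16 \left(-14\right)\right) - 1197\right) - 38 = \left(\left(-3 - 224\right) - 1197\right) - 38 = \left(-227 - 1197\right) - 38 = -1424 - 38 = -1462$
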